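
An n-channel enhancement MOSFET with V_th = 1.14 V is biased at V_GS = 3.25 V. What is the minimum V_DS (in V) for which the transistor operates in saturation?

V_DS,sat = 2.11 V

The boundary between triode and saturation is V_DS = V_GS − V_th = V_ov.
V_ov = 3.25 − 1.14 = 2.11 V.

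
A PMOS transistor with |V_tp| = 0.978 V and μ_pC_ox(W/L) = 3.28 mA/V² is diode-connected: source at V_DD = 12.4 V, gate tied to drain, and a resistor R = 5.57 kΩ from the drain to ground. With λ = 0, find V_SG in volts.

V_SG = 2.04 V

With gate tied to drain, V_SG = V_SD ≥ V_SG − |V_tp|, so the device is in saturation.
KCL at the drain: ½ k_p (V_SG − |V_tp|)² = (V_DD − V_SG)/R.
Let x = V_SG − 0.978. Then 9.13 x² + x − 11.42 = 0, giving x = 1.06 V (positive root), so V_SG = 2.04 V.
I_D = (V_DD − V_SG)/R = (12.4 − 2.04) / 5.57 = 1.86 mA.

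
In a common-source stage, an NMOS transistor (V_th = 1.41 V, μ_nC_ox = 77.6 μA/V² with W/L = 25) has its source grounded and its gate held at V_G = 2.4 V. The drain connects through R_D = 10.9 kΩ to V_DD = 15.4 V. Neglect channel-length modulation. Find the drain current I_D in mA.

V_GS = V_G = 2.4 V, so V_ov = 2.4 − 1.41 = 0.99 V.
k_n = μ_nC_ox · (W/L) = 1.94 mA/V².
Assume saturation: I_D = ½ k_n V_ov² = 0.5 × 1.94 × 0.99² = 0.951 mA, giving V_DS = V_DD − I_D R_D = 15.4 − 0.951 × 10.9 = 5.04 V.
V_DS = 5.04 V ≥ V_ov = 0.99 V, confirming saturation.

I_D = 0.951 mA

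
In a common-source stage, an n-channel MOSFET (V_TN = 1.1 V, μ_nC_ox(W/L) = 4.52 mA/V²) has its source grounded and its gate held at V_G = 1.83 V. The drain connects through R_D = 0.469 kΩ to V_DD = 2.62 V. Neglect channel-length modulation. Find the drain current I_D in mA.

I_D = 1.20 mA

V_GS = V_G = 1.83 V, so V_ov = 1.83 − 1.1 = 0.73 V.
Assume saturation: I_D = ½ k_n V_ov² = 0.5 × 4.52 × 0.73² = 1.2 mA, giving V_DS = V_DD − I_D R_D = 2.62 − 1.2 × 0.469 = 2.06 V.
V_DS = 2.06 V ≥ V_ov = 0.73 V, confirming saturation.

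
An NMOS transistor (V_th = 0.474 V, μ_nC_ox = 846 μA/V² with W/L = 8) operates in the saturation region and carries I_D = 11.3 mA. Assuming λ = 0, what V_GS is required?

V_GS = 2.30 V

k_n = μ_nC_ox · (W/L) = 6.768 mA/V².
In saturation I_D = ½ k_n (V_GS − V_th)², so V_GS − V_th = √(2 I_D / k_n) = √(2 × 11.3 / 6.768) = 1.83 V.
V_GS = 0.474 + 1.83 = 2.3 V.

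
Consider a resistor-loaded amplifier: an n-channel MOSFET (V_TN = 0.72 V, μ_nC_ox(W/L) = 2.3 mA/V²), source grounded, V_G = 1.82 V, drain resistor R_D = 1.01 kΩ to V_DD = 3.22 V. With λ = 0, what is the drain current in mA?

I_D = 1.39 mA

V_GS = V_G = 1.82 V, so V_ov = 1.82 − 0.72 = 1.1 V.
Assume saturation: I_D = ½ k_n V_ov² = 0.5 × 2.3 × 1.1² = 1.39 mA, giving V_DS = V_DD − I_D R_D = 3.22 − 1.39 × 1.01 = 1.81 V.
V_DS = 1.81 V ≥ V_ov = 1.1 V, confirming saturation.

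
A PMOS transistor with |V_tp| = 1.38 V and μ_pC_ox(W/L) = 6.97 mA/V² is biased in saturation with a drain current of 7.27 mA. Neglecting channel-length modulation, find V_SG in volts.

In saturation I_D = ½ k_p (V_SG − |V_tp|)², so V_SG − |V_tp| = √(2 I_D / k_p) = √(2 × 7.27 / 6.97) = 1.44 V.
V_SG = 1.38 + 1.44 = 2.82 V.

V_SG = 2.82 V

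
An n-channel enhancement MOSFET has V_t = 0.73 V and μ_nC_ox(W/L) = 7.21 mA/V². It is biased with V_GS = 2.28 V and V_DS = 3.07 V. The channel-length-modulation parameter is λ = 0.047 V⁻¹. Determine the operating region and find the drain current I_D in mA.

Saturation; I_D = 9.91 mA

V_ov = V_GS − V_t = 2.28 − 0.73 = 1.55 V.
Since V_DS = 3.07 V ≥ V_ov = 1.55 V, the device is in saturation.
I_D = ½ k_n V_ov² (1 + λ V_DS) = 0.5 × 7.21 × 1.55² × (1 + 0.047 × 3.07) = 9.91 mA.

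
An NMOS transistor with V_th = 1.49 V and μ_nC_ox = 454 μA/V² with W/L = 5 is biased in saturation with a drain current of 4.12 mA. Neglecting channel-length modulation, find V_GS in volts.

k_n = μ_nC_ox · (W/L) = 2.27 mA/V².
In saturation I_D = ½ k_n (V_GS − V_th)², so V_GS − V_th = √(2 I_D / k_n) = √(2 × 4.12 / 2.27) = 1.91 V.
V_GS = 1.49 + 1.91 = 3.4 V.

V_GS = 3.40 V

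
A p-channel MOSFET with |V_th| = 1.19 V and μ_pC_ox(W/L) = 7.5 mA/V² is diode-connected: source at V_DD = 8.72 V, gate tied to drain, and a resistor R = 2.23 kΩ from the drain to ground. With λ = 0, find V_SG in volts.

With gate tied to drain, V_SG = V_SD ≥ V_SG − |V_th|, so the device is in saturation.
KCL at the drain: ½ k_p (V_SG − |V_th|)² = (V_DD − V_SG)/R.
Let x = V_SG − 1.19. Then 8.36 x² + x − 7.53 = 0, giving x = 0.891 V (positive root), so V_SG = 2.08 V.
I_D = (V_DD − V_SG)/R = (8.72 − 2.08) / 2.23 = 2.98 mA.

V_SG = 2.08 V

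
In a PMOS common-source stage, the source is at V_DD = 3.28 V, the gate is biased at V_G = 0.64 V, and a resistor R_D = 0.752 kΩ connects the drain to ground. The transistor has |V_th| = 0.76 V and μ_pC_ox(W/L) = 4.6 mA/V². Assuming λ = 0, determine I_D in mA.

I_D = 3.71 mA

V_SG = V_DD − V_G = 3.28 − 0.64 = 2.64 V, so V_ov = 2.64 − 0.76 = 1.88 V.
Assume saturation: I_D = ½ k_p V_ov² = 0.5 × 4.6 × 1.88² = 8.13 mA, giving V_SD = V_DD − I_D R_D = 3.28 − 8.13 × 0.752 = -2.83 V.
But -2.83 V < V_ov = 1.88 V, so the device is actually in triode.
In triode I_D = k_p[V_ov V_SD − ½ V_SD²] and I_D = (V_DD − V_SD)/R_D. Equating: 1.73 V_SD² − 7.503 V_SD + 3.28 = 0, giving V_SD = 0.493 V (the root below V_ov).
I_D = (3.28 − 0.493) / 0.752 = 3.71 mA.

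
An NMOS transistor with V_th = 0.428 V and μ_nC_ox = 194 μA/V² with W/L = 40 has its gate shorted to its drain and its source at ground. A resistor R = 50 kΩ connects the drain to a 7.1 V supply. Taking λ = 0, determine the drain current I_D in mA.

I_D = 0.130 mA

With gate tied to drain, V_GS = V_DS ≥ V_GS − V_th, so the device is in saturation.
k_n = μ_nC_ox · (W/L) = 7.76 mA/V².
KCL at the drain: ½ k_n (V_GS − V_th)² = (V_DD − V_GS)/R.
Let x = V_GS − 0.428. Then 194 x² + x − 6.672 = 0, giving x = 0.183 V (positive root), so V_GS = 0.611 V.
I_D = (V_DD − V_GS)/R = (7.1 − 0.611) / 50 = 0.13 mA.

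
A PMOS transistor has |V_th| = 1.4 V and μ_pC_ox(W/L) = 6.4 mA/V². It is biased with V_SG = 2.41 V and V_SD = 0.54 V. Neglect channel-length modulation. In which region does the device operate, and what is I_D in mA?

V_ov = V_SG − |V_th| = 2.41 − 1.4 = 1.01 V.
Since V_SD = 0.54 V < V_ov = 1.01 V, the device is in the triode region.
I_D = k_p [V_ov · V_SD − ½ V_SD²] = 6.4 × [1.01 × 0.54 − 0.5 × 0.54²] = 2.56 mA.

Triode; I_D = 2.56 mA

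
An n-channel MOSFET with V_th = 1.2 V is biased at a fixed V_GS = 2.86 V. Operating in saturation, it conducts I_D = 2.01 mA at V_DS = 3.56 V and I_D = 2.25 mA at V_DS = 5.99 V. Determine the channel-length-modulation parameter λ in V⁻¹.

λ = 0.0596 V⁻¹

With V_GS fixed, I_D ∝ (1 + λ V_DS) in saturation, so I_D2/I_D1 = (1 + λ V_DS2)/(1 + λ V_DS1).
2.25/2.01 = 1.119 = (1 + 5.99 λ)/(1 + 3.56 λ).
Solving: λ (I_D1 V_DS2 − I_D2 V_DS1) = I_D2 − I_D1, so λ = (2.25 − 2.01) / (2.01 × 5.99 − 2.25 × 3.56) = 0.24 / 4.03 = 0.0596 V⁻¹.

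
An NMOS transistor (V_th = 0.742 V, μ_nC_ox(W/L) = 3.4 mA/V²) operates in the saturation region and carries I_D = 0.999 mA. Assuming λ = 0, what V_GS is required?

V_GS = 1.51 V

In saturation I_D = ½ k_n (V_GS − V_th)², so V_GS − V_th = √(2 I_D / k_n) = √(2 × 0.999 / 3.4) = 0.767 V.
V_GS = 0.742 + 0.767 = 1.51 V.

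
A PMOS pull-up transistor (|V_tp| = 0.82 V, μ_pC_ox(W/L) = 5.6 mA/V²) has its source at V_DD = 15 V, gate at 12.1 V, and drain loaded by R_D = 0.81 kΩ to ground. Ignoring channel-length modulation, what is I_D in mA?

I_D = 12.1 mA

V_SG = V_DD − V_G = 15 − 12.1 = 2.9 V, so V_ov = 2.9 − 0.82 = 2.08 V.
Assume saturation: I_D = ½ k_p V_ov² = 0.5 × 5.6 × 2.08² = 12.1 mA, giving V_SD = V_DD − I_D R_D = 15 − 12.1 × 0.81 = 5.19 V.
V_SD = 5.19 V ≥ V_ov = 2.08 V, confirming saturation.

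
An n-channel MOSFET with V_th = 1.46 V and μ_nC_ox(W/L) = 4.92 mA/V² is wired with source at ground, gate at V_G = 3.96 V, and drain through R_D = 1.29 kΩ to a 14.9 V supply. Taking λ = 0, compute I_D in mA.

V_GS = V_G = 3.96 V, so V_ov = 3.96 − 1.46 = 2.5 V.
Assume saturation: I_D = ½ k_n V_ov² = 0.5 × 4.92 × 2.5² = 15.4 mA, giving V_DS = V_DD − I_D R_D = 14.9 − 15.4 × 1.29 = -4.93 V.
But -4.93 V < V_ov = 2.5 V, so the device is actually in triode.
In triode I_D = k_n[V_ov V_DS − ½ V_DS²] and I_D = (V_DD − V_DS)/R_D. Equating: 3.17 V_DS² − 16.87 V_DS + 14.9 = 0, giving V_DS = 1.12 V (the root below V_ov).
I_D = (14.9 − 1.12) / 1.29 = 10.7 mA.

I_D = 10.7 mA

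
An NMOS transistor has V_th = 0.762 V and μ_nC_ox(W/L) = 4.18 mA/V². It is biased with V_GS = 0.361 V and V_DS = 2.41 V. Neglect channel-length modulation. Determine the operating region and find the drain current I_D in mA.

V_GS = 0.361 V < V_th = 0.762 V, so the transistor is in cutoff.

Cutoff; I_D = 0 mA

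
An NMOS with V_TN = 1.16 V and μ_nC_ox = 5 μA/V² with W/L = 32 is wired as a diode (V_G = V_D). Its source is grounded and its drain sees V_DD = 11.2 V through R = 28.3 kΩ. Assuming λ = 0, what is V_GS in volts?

V_GS = 3.06 V

With gate tied to drain, V_GS = V_DS ≥ V_GS − V_TN, so the device is in saturation.
k_n = μ_nC_ox · (W/L) = 0.16 mA/V².
KCL at the drain: ½ k_n (V_GS − V_TN)² = (V_DD − V_GS)/R.
Let x = V_GS − 1.16. Then 2.26 x² + x − 10.04 = 0, giving x = 1.9 V (positive root), so V_GS = 3.06 V.
I_D = (V_DD − V_GS)/R = (11.2 − 3.06) / 28.3 = 0.288 mA.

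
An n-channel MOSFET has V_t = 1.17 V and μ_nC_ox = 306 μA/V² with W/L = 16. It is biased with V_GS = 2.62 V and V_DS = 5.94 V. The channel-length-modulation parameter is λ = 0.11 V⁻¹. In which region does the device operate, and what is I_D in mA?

k_n = μ_nC_ox · (W/L) = 4.896 mA/V².
V_ov = V_GS − V_t = 2.62 − 1.17 = 1.45 V.
Since V_DS = 5.94 V ≥ V_ov = 1.45 V, the device is in saturation.
I_D = ½ k_n V_ov² (1 + λ V_DS) = 0.5 × 4.896 × 1.45² × (1 + 0.11 × 5.94) = 8.51 mA.

Saturation; I_D = 8.51 mA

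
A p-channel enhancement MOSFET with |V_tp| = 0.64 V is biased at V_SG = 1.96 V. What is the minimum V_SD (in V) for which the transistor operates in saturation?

V_SD,sat = 1.32 V

The boundary between triode and saturation is V_SD = V_SG − |V_tp| = V_ov.
V_ov = 1.96 − 0.64 = 1.32 V.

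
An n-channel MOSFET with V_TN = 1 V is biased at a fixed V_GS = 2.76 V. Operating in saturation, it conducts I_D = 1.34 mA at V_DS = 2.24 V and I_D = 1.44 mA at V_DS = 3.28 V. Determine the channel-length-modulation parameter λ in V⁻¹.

With V_GS fixed, I_D ∝ (1 + λ V_DS) in saturation, so I_D2/I_D1 = (1 + λ V_DS2)/(1 + λ V_DS1).
1.44/1.34 = 1.075 = (1 + 3.28 λ)/(1 + 2.24 λ).
Solving: λ (I_D1 V_DS2 − I_D2 V_DS1) = I_D2 − I_D1, so λ = (1.44 − 1.34) / (1.34 × 3.28 − 1.44 × 2.24) = 0.1 / 1.17 = 0.0855 V⁻¹.

λ = 0.0855 V⁻¹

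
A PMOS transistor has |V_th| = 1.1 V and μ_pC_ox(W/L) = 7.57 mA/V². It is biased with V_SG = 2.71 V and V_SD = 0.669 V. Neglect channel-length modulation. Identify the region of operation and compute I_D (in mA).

V_ov = V_SG − |V_th| = 2.71 − 1.1 = 1.61 V.
Since V_SD = 0.669 V < V_ov = 1.61 V, the device is in the triode region.
I_D = k_p [V_ov · V_SD − ½ V_SD²] = 7.57 × [1.61 × 0.669 − 0.5 × 0.669²] = 6.46 mA.

Triode; I_D = 6.46 mA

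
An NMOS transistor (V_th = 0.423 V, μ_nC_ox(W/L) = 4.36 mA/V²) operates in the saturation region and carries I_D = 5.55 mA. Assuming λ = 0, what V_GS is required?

In saturation I_D = ½ k_n (V_GS − V_th)², so V_GS − V_th = √(2 I_D / k_n) = √(2 × 5.55 / 4.36) = 1.6 V.
V_GS = 0.423 + 1.6 = 2.02 V.

V_GS = 2.02 V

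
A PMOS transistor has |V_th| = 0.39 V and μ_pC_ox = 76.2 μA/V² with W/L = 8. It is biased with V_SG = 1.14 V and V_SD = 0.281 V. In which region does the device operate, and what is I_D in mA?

Triode; I_D = 0.104 mA

k_p = μ_pC_ox · (W/L) = 0.6096 mA/V².
V_ov = V_SG − |V_th| = 1.14 − 0.39 = 0.75 V.
Since V_SD = 0.281 V < V_ov = 0.75 V, the device is in the triode region.
I_D = k_p [V_ov · V_SD − ½ V_SD²] = 0.6096 × [0.75 × 0.281 − 0.5 × 0.281²] = 0.104 mA.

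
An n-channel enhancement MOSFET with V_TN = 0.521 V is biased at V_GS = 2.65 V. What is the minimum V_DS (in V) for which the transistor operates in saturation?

V_DS,sat = 2.13 V

The boundary between triode and saturation is V_DS = V_GS − V_TN = V_ov.
V_ov = 2.65 − 0.521 = 2.13 V.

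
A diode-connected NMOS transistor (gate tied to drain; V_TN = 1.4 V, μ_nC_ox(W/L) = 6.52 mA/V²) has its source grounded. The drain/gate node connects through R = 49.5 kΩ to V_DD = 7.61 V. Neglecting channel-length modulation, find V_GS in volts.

V_GS = 1.59 V

With gate tied to drain, V_GS = V_DS ≥ V_GS − V_TN, so the device is in saturation.
KCL at the drain: ½ k_n (V_GS − V_TN)² = (V_DD − V_GS)/R.
Let x = V_GS − 1.4. Then 161 x² + x − 6.21 = 0, giving x = 0.193 V (positive root), so V_GS = 1.59 V.
I_D = (V_DD − V_GS)/R = (7.61 − 1.59) / 49.5 = 0.122 mA.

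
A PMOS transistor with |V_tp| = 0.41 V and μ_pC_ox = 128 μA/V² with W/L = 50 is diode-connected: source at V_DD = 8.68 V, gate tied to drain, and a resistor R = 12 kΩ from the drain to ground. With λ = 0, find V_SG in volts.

With gate tied to drain, V_SG = V_SD ≥ V_SG − |V_tp|, so the device is in saturation.
k_p = μ_pC_ox · (W/L) = 6.4 mA/V².
KCL at the drain: ½ k_p (V_SG − |V_tp|)² = (V_DD − V_SG)/R.
Let x = V_SG − 0.41. Then 38.4 x² + x − 8.27 = 0, giving x = 0.451 V (positive root), so V_SG = 0.861 V.
I_D = (V_DD − V_SG)/R = (8.68 − 0.861) / 12 = 0.652 mA.

V_SG = 0.861 V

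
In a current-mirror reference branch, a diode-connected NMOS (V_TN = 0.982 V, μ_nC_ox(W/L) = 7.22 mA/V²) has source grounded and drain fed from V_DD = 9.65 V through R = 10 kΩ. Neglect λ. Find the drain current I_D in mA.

With gate tied to drain, V_GS = V_DS ≥ V_GS − V_TN, so the device is in saturation.
KCL at the drain: ½ k_n (V_GS − V_TN)² = (V_DD − V_GS)/R.
Let x = V_GS − 0.982. Then 36.1 x² + x − 8.668 = 0, giving x = 0.476 V (positive root), so V_GS = 1.46 V.
I_D = (V_DD − V_GS)/R = (9.65 − 1.46) / 10 = 0.819 mA.

I_D = 0.819 mA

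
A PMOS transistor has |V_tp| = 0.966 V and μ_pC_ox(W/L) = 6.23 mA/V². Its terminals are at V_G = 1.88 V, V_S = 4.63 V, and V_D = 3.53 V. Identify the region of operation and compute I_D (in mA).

Triode; I_D = 8.46 mA

V_SG = V_S − V_G = 4.63 − 1.88 = 2.75 V; V_SD = V_S − V_D = 4.63 − 3.53 = 1.1 V.
V_ov = V_SG − |V_tp| = 2.75 − 0.966 = 1.78 V.
Since V_SD = 1.1 V < V_ov = 1.78 V, the device is in the triode region.
I_D = k_p [V_ov · V_SD − ½ V_SD²] = 6.23 × [1.78 × 1.1 − 0.5 × 1.1²] = 8.46 mA.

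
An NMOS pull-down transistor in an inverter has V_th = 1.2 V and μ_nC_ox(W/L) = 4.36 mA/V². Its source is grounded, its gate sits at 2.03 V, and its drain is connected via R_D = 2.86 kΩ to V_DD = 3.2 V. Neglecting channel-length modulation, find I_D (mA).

I_D = 0.997 mA

V_GS = V_G = 2.03 V, so V_ov = 2.03 − 1.2 = 0.83 V.
Assume saturation: I_D = ½ k_n V_ov² = 0.5 × 4.36 × 0.83² = 1.5 mA, giving V_DS = V_DD − I_D R_D = 3.2 − 1.5 × 2.86 = -1.1 V.
But -1.1 V < V_ov = 0.83 V, so the device is actually in triode.
In triode I_D = k_n[V_ov V_DS − ½ V_DS²] and I_D = (V_DD − V_DS)/R_D. Equating: 6.23 V_DS² − 11.35 V_DS + 3.2 = 0, giving V_DS = 0.349 V (the root below V_ov).
I_D = (3.2 − 0.349) / 2.86 = 0.997 mA.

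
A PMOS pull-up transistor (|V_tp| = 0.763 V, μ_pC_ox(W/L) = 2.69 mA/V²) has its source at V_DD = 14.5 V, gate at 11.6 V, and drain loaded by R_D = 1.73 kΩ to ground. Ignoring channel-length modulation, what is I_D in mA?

V_SG = V_DD − V_G = 14.5 − 11.6 = 2.9 V, so V_ov = 2.9 − 0.763 = 2.14 V.
Assume saturation: I_D = ½ k_p V_ov² = 0.5 × 2.69 × 2.14² = 6.14 mA, giving V_SD = V_DD − I_D R_D = 14.5 − 6.14 × 1.73 = 3.87 V.
V_SD = 3.87 V ≥ V_ov = 2.14 V, confirming saturation.

I_D = 6.14 mA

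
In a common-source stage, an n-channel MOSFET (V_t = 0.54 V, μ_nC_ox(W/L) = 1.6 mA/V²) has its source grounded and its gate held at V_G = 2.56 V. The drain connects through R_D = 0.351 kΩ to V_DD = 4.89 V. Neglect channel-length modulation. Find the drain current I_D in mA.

I_D = 3.26 mA

V_GS = V_G = 2.56 V, so V_ov = 2.56 − 0.54 = 2.02 V.
Assume saturation: I_D = ½ k_n V_ov² = 0.5 × 1.6 × 2.02² = 3.26 mA, giving V_DS = V_DD − I_D R_D = 4.89 − 3.26 × 0.351 = 3.74 V.
V_DS = 3.74 V ≥ V_ov = 2.02 V, confirming saturation.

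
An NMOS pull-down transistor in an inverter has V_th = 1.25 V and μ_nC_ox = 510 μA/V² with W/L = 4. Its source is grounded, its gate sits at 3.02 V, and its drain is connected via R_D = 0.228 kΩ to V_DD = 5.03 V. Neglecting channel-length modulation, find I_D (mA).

V_GS = V_G = 3.02 V, so V_ov = 3.02 − 1.25 = 1.77 V.
k_n = μ_nC_ox · (W/L) = 2.04 mA/V².
Assume saturation: I_D = ½ k_n V_ov² = 0.5 × 2.04 × 1.77² = 3.2 mA, giving V_DS = V_DD − I_D R_D = 5.03 − 3.2 × 0.228 = 4.3 V.
V_DS = 4.3 V ≥ V_ov = 1.77 V, confirming saturation.

I_D = 3.20 mA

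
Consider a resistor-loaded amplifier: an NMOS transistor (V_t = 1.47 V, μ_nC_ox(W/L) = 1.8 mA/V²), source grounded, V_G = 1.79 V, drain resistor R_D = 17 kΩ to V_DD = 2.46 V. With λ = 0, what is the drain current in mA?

I_D = 0.0922 mA

V_GS = V_G = 1.79 V, so V_ov = 1.79 − 1.47 = 0.32 V.
Assume saturation: I_D = ½ k_n V_ov² = 0.5 × 1.8 × 0.32² = 0.0922 mA, giving V_DS = V_DD − I_D R_D = 2.46 − 0.0922 × 17 = 0.893 V.
V_DS = 0.893 V ≥ V_ov = 0.32 V, confirming saturation.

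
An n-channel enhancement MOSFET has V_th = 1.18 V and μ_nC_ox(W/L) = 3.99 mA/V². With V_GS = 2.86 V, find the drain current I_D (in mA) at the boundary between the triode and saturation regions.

At the boundary V_DS = V_ov = V_GS − V_th = 2.86 − 1.18 = 1.68 V.
I_D = ½ k_n V_ov² = 0.5 × 3.99 × 1.68² = 5.63 mA.

I_D = 5.63 mA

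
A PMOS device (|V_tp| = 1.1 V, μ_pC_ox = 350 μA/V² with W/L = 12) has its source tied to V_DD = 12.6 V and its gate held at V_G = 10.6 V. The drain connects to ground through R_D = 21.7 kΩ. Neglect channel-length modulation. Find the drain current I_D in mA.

V_SG = V_DD − V_G = 12.6 − 10.6 = 2 V, so V_ov = 2 − 1.1 = 0.9 V.
k_p = μ_pC_ox · (W/L) = 4.2 mA/V².
Assume saturation: I_D = ½ k_p V_ov² = 0.5 × 4.2 × 0.9² = 1.7 mA, giving V_SD = V_DD − I_D R_D = 12.6 − 1.7 × 21.7 = -24.3 V.
But -24.3 V < V_ov = 0.9 V, so the device is actually in triode.
In triode I_D = k_p[V_ov V_SD − ½ V_SD²] and I_D = (V_DD − V_SD)/R_D. Equating: 45.6 V_SD² − 83.03 V_SD + 12.6 = 0, giving V_SD = 0.167 V (the root below V_ov).
I_D = (12.6 − 0.167) / 21.7 = 0.573 mA.

I_D = 0.573 mA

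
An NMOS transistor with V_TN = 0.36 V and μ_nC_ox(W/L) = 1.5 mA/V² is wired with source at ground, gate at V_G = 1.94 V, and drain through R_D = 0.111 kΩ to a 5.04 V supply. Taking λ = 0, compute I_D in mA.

I_D = 1.87 mA

V_GS = V_G = 1.94 V, so V_ov = 1.94 − 0.36 = 1.58 V.
Assume saturation: I_D = ½ k_n V_ov² = 0.5 × 1.5 × 1.58² = 1.87 mA, giving V_DS = V_DD − I_D R_D = 5.04 − 1.87 × 0.111 = 4.83 V.
V_DS = 4.83 V ≥ V_ov = 1.58 V, confirming saturation.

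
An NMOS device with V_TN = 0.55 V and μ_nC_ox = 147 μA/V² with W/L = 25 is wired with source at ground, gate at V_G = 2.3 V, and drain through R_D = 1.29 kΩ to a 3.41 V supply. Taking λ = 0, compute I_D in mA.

I_D = 2.33 mA

V_GS = V_G = 2.3 V, so V_ov = 2.3 − 0.55 = 1.75 V.
k_n = μ_nC_ox · (W/L) = 3.675 mA/V².
Assume saturation: I_D = ½ k_n V_ov² = 0.5 × 3.675 × 1.75² = 5.63 mA, giving V_DS = V_DD − I_D R_D = 3.41 − 5.63 × 1.29 = -3.85 V.
But -3.85 V < V_ov = 1.75 V, so the device is actually in triode.
In triode I_D = k_n[V_ov V_DS − ½ V_DS²] and I_D = (V_DD − V_DS)/R_D. Equating: 2.37 V_DS² − 9.296 V_DS + 3.41 = 0, giving V_DS = 0.41 V (the root below V_ov).
I_D = (3.41 − 0.41) / 1.29 = 2.33 mA.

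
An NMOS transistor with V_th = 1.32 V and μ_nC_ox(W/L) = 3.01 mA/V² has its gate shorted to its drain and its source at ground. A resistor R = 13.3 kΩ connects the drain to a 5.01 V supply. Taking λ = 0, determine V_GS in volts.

V_GS = 1.73 V

With gate tied to drain, V_GS = V_DS ≥ V_GS − V_th, so the device is in saturation.
KCL at the drain: ½ k_n (V_GS − V_th)² = (V_DD − V_GS)/R.
Let x = V_GS − 1.32. Then 20 x² + x − 3.69 = 0, giving x = 0.405 V (positive root), so V_GS = 1.73 V.
I_D = (V_DD − V_GS)/R = (5.01 − 1.73) / 13.3 = 0.247 mA.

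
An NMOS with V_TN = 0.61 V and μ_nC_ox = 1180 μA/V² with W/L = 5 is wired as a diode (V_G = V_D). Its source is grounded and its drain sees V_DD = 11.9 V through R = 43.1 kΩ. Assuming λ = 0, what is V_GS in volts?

With gate tied to drain, V_GS = V_DS ≥ V_GS − V_TN, so the device is in saturation.
k_n = μ_nC_ox · (W/L) = 5.9 mA/V².
KCL at the drain: ½ k_n (V_GS − V_TN)² = (V_DD − V_GS)/R.
Let x = V_GS − 0.61. Then 127 x² + x − 11.29 = 0, giving x = 0.294 V (positive root), so V_GS = 0.904 V.
I_D = (V_DD − V_GS)/R = (11.9 − 0.904) / 43.1 = 0.255 mA.

V_GS = 0.904 V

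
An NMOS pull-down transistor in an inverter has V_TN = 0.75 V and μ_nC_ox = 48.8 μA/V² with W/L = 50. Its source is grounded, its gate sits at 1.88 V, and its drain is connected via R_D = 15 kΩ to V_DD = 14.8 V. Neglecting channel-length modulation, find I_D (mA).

I_D = 0.958 mA

V_GS = V_G = 1.88 V, so V_ov = 1.88 − 0.75 = 1.13 V.
k_n = μ_nC_ox · (W/L) = 2.44 mA/V².
Assume saturation: I_D = ½ k_n V_ov² = 0.5 × 2.44 × 1.13² = 1.56 mA, giving V_DS = V_DD − I_D R_D = 14.8 − 1.56 × 15 = -8.57 V.
But -8.57 V < V_ov = 1.13 V, so the device is actually in triode.
In triode I_D = k_n[V_ov V_DS − ½ V_DS²] and I_D = (V_DD − V_DS)/R_D. Equating: 18.3 V_DS² − 42.36 V_DS + 14.8 = 0, giving V_DS = 0.429 V (the root below V_ov).
I_D = (14.8 − 0.429) / 15 = 0.958 mA.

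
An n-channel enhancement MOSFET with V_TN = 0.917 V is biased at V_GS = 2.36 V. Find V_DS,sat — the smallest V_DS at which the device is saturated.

The boundary between triode and saturation is V_DS = V_GS − V_TN = V_ov.
V_ov = 2.36 − 0.917 = 1.44 V.

V_DS,sat = 1.44 V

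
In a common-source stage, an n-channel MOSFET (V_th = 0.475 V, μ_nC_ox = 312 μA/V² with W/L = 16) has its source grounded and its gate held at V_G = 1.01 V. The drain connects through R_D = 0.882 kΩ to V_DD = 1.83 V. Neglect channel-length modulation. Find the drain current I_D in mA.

V_GS = V_G = 1.01 V, so V_ov = 1.01 − 0.475 = 0.535 V.
k_n = μ_nC_ox · (W/L) = 4.992 mA/V².
Assume saturation: I_D = ½ k_n V_ov² = 0.5 × 4.992 × 0.535² = 0.714 mA, giving V_DS = V_DD − I_D R_D = 1.83 − 0.714 × 0.882 = 1.2 V.
V_DS = 1.2 V ≥ V_ov = 0.535 V, confirming saturation.

I_D = 0.714 mA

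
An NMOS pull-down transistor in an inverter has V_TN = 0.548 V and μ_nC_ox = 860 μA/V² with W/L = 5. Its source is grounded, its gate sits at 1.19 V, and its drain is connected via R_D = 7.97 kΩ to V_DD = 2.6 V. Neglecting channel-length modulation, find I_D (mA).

I_D = 0.311 mA

V_GS = V_G = 1.19 V, so V_ov = 1.19 − 0.548 = 0.642 V.
k_n = μ_nC_ox · (W/L) = 4.3 mA/V².
Assume saturation: I_D = ½ k_n V_ov² = 0.5 × 4.3 × 0.642² = 0.886 mA, giving V_DS = V_DD − I_D R_D = 2.6 − 0.886 × 7.97 = -4.46 V.
But -4.46 V < V_ov = 0.642 V, so the device is actually in triode.
In triode I_D = k_n[V_ov V_DS − ½ V_DS²] and I_D = (V_DD − V_DS)/R_D. Equating: 17.1 V_DS² − 23 V_DS + 2.6 = 0, giving V_DS = 0.125 V (the root below V_ov).
I_D = (2.6 − 0.125) / 7.97 = 0.311 mA.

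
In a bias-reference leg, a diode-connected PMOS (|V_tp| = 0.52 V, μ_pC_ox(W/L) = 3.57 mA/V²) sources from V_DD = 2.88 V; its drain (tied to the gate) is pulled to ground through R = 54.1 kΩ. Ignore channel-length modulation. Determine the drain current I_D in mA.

With gate tied to drain, V_SG = V_SD ≥ V_SG − |V_tp|, so the device is in saturation.
KCL at the drain: ½ k_p (V_SG − |V_tp|)² = (V_DD − V_SG)/R.
Let x = V_SG − 0.52. Then 96.6 x² + x − 2.36 = 0, giving x = 0.151 V (positive root), so V_SG = 0.671 V.
I_D = (V_DD − V_SG)/R = (2.88 − 0.671) / 54.1 = 0.0408 mA.

I_D = 0.0408 mA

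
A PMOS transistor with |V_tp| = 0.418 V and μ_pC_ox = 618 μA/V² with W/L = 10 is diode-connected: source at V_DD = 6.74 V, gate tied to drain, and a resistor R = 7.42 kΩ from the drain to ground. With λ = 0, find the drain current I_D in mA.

I_D = 0.784 mA

With gate tied to drain, V_SG = V_SD ≥ V_SG − |V_tp|, so the device is in saturation.
k_p = μ_pC_ox · (W/L) = 6.18 mA/V².
KCL at the drain: ½ k_p (V_SG − |V_tp|)² = (V_DD − V_SG)/R.
Let x = V_SG − 0.418. Then 22.9 x² + x − 6.322 = 0, giving x = 0.504 V (positive root), so V_SG = 0.922 V.
I_D = (V_DD − V_SG)/R = (6.74 − 0.922) / 7.42 = 0.784 mA.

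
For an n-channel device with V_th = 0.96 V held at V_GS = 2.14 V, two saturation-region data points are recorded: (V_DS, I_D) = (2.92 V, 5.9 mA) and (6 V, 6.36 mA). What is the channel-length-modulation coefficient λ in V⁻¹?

λ = 0.0273 V⁻¹

With V_GS fixed, I_D ∝ (1 + λ V_DS) in saturation, so I_D2/I_D1 = (1 + λ V_DS2)/(1 + λ V_DS1).
6.36/5.9 = 1.078 = (1 + 6 λ)/(1 + 2.92 λ).
Solving: λ (I_D1 V_DS2 − I_D2 V_DS1) = I_D2 − I_D1, so λ = (6.36 − 5.9) / (5.9 × 6 − 6.36 × 2.92) = 0.46 / 16.8 = 0.0273 V⁻¹.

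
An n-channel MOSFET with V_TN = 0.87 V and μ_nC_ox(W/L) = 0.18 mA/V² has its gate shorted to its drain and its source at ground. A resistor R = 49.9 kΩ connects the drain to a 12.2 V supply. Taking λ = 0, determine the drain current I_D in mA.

With gate tied to drain, V_GS = V_DS ≥ V_GS − V_TN, so the device is in saturation.
KCL at the drain: ½ k_n (V_GS − V_TN)² = (V_DD − V_GS)/R.
Let x = V_GS − 0.87. Then 4.49 x² + x − 11.33 = 0, giving x = 1.48 V (positive root), so V_GS = 2.35 V.
I_D = (V_DD − V_GS)/R = (12.2 − 2.35) / 49.9 = 0.197 mA.

I_D = 0.197 mA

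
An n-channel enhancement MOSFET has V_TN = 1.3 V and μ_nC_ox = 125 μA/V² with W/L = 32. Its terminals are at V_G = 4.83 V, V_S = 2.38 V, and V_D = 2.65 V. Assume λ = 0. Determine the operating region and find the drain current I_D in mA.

V_GS = V_G − V_S = 4.83 − 2.38 = 2.45 V; V_DS = V_D − V_S = 2.65 − 2.38 = 0.27 V.
k_n = μ_nC_ox · (W/L) = 4 mA/V².
V_ov = V_GS − V_TN = 2.45 − 1.3 = 1.15 V.
Since V_DS = 0.27 V < V_ov = 1.15 V, the device is in the triode region.
I_D = k_n [V_ov · V_DS − ½ V_DS²] = 4 × [1.15 × 0.27 − 0.5 × 0.27²] = 1.1 mA.

Triode; I_D = 1.10 mA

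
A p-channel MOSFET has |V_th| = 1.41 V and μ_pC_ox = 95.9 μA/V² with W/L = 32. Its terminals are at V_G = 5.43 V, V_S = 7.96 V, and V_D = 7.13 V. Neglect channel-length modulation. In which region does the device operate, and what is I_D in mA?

Triode; I_D = 1.80 mA

V_SG = V_S − V_G = 7.96 − 5.43 = 2.53 V; V_SD = V_S − V_D = 7.96 − 7.13 = 0.83 V.
k_p = μ_pC_ox · (W/L) = 3.069 mA/V².
V_ov = V_SG − |V_th| = 2.53 − 1.41 = 1.12 V.
Since V_SD = 0.83 V < V_ov = 1.12 V, the device is in the triode region.
I_D = k_p [V_ov · V_SD − ½ V_SD²] = 3.069 × [1.12 × 0.83 − 0.5 × 0.83²] = 1.8 mA.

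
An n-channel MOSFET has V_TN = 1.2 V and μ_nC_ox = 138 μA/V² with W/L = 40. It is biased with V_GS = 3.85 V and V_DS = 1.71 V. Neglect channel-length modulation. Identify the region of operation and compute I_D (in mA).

k_n = μ_nC_ox · (W/L) = 5.52 mA/V².
V_ov = V_GS − V_TN = 3.85 − 1.2 = 2.65 V.
Since V_DS = 1.71 V < V_ov = 2.65 V, the device is in the triode region.
I_D = k_n [V_ov · V_DS − ½ V_DS²] = 5.52 × [2.65 × 1.71 − 0.5 × 1.71²] = 16.9 mA.

Triode; I_D = 16.9 mA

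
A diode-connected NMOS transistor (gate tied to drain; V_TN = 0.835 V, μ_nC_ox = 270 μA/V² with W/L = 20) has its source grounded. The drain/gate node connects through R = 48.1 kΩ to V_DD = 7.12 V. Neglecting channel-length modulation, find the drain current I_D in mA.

I_D = 0.126 mA

With gate tied to drain, V_GS = V_DS ≥ V_GS − V_TN, so the device is in saturation.
k_n = μ_nC_ox · (W/L) = 5.4 mA/V².
KCL at the drain: ½ k_n (V_GS − V_TN)² = (V_DD − V_GS)/R.
Let x = V_GS − 0.835. Then 130 x² + x − 6.285 = 0, giving x = 0.216 V (positive root), so V_GS = 1.05 V.
I_D = (V_DD − V_GS)/R = (7.12 − 1.05) / 48.1 = 0.126 mA.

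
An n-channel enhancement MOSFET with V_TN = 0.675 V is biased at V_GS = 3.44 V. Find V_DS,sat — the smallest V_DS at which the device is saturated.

The boundary between triode and saturation is V_DS = V_GS − V_TN = V_ov.
V_ov = 3.44 − 0.675 = 2.76 V.

V_DS,sat = 2.76 V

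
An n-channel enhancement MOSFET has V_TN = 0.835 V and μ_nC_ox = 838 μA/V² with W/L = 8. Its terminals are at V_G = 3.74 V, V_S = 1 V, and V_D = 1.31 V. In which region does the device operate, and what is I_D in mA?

Triode; I_D = 3.64 mA

V_GS = V_G − V_S = 3.74 − 1 = 2.74 V; V_DS = V_D − V_S = 1.31 − 1 = 0.31 V.
k_n = μ_nC_ox · (W/L) = 6.704 mA/V².
V_ov = V_GS − V_TN = 2.74 − 0.835 = 1.91 V.
Since V_DS = 0.31 V < V_ov = 1.91 V, the device is in the triode region.
I_D = k_n [V_ov · V_DS − ½ V_DS²] = 6.704 × [1.91 × 0.31 − 0.5 × 0.31²] = 3.64 mA.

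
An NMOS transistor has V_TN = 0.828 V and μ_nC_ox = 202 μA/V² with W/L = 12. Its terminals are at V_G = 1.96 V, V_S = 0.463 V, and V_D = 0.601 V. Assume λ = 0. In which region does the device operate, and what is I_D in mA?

Triode; I_D = 0.201 mA

V_GS = V_G − V_S = 1.96 − 0.463 = 1.5 V; V_DS = V_D − V_S = 0.601 − 0.463 = 0.138 V.
k_n = μ_nC_ox · (W/L) = 2.424 mA/V².
V_ov = V_GS − V_TN = 1.5 − 0.828 = 0.669 V.
Since V_DS = 0.138 V < V_ov = 0.669 V, the device is in the triode region.
I_D = k_n [V_ov · V_DS − ½ V_DS²] = 2.424 × [0.669 × 0.138 − 0.5 × 0.138²] = 0.201 mA.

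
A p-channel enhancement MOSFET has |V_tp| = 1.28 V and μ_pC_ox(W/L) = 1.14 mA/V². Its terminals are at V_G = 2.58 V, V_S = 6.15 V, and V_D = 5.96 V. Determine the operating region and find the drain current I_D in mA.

Triode; I_D = 0.475 mA

V_SG = V_S − V_G = 6.15 − 2.58 = 3.57 V; V_SD = V_S − V_D = 6.15 − 5.96 = 0.19 V.
V_ov = V_SG − |V_tp| = 3.57 − 1.28 = 2.29 V.
Since V_SD = 0.19 V < V_ov = 2.29 V, the device is in the triode region.
I_D = k_p [V_ov · V_SD − ½ V_SD²] = 1.14 × [2.29 × 0.19 − 0.5 × 0.19²] = 0.475 mA.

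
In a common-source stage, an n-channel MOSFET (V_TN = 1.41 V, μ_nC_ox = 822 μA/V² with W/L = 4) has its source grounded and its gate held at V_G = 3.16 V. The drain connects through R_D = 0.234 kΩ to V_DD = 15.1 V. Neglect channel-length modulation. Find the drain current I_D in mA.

I_D = 5.03 mA

V_GS = V_G = 3.16 V, so V_ov = 3.16 − 1.41 = 1.75 V.
k_n = μ_nC_ox · (W/L) = 3.288 mA/V².
Assume saturation: I_D = ½ k_n V_ov² = 0.5 × 3.288 × 1.75² = 5.03 mA, giving V_DS = V_DD − I_D R_D = 15.1 − 5.03 × 0.234 = 13.9 V.
V_DS = 13.9 V ≥ V_ov = 1.75 V, confirming saturation.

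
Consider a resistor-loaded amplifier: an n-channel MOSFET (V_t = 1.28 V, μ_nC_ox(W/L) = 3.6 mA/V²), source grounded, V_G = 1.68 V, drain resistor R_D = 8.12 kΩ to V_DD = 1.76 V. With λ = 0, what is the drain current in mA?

I_D = 0.195 mA

V_GS = V_G = 1.68 V, so V_ov = 1.68 − 1.28 = 0.4 V.
Assume saturation: I_D = ½ k_n V_ov² = 0.5 × 3.6 × 0.4² = 0.288 mA, giving V_DS = V_DD − I_D R_D = 1.76 − 0.288 × 8.12 = -0.579 V.
But -0.579 V < V_ov = 0.4 V, so the device is actually in triode.
In triode I_D = k_n[V_ov V_DS − ½ V_DS²] and I_D = (V_DD − V_DS)/R_D. Equating: 14.6 V_DS² − 12.69 V_DS + 1.76 = 0, giving V_DS = 0.173 V (the root below V_ov).
I_D = (1.76 − 0.173) / 8.12 = 0.195 mA.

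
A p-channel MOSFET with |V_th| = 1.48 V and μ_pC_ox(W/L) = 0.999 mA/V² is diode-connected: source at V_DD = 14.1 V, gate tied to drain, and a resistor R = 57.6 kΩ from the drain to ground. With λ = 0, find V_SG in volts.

V_SG = 2.13 V

With gate tied to drain, V_SG = V_SD ≥ V_SG − |V_th|, so the device is in saturation.
KCL at the drain: ½ k_p (V_SG − |V_th|)² = (V_DD − V_SG)/R.
Let x = V_SG − 1.48. Then 28.8 x² + x − 12.62 = 0, giving x = 0.645 V (positive root), so V_SG = 2.13 V.
I_D = (V_DD − V_SG)/R = (14.1 − 2.13) / 57.6 = 0.208 mA.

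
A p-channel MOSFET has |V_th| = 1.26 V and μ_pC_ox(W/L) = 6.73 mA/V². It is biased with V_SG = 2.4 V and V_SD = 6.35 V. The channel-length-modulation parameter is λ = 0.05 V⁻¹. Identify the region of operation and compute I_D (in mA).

V_ov = V_SG − |V_th| = 2.4 − 1.26 = 1.14 V.
Since V_SD = 6.35 V ≥ V_ov = 1.14 V, the device is in saturation.
I_D = ½ k_p V_ov² (1 + λ V_SD) = 0.5 × 6.73 × 1.14² × (1 + 0.05 × 6.35) = 5.76 mA.

Saturation; I_D = 5.76 mA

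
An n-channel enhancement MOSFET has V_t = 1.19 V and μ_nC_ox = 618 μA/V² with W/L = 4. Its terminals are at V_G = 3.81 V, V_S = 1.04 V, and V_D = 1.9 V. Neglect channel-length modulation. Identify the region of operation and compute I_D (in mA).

Triode; I_D = 2.44 mA

V_GS = V_G − V_S = 3.81 − 1.04 = 2.77 V; V_DS = V_D − V_S = 1.9 − 1.04 = 0.86 V.
k_n = μ_nC_ox · (W/L) = 2.472 mA/V².
V_ov = V_GS − V_t = 2.77 − 1.19 = 1.58 V.
Since V_DS = 0.86 V < V_ov = 1.58 V, the device is in the triode region.
I_D = k_n [V_ov · V_DS − ½ V_DS²] = 2.472 × [1.58 × 0.86 − 0.5 × 0.86²] = 2.44 mA.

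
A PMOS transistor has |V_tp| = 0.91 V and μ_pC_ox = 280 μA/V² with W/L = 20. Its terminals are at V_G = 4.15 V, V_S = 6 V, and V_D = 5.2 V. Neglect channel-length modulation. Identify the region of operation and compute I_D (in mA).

Triode; I_D = 2.42 mA

V_SG = V_S − V_G = 6 − 4.15 = 1.85 V; V_SD = V_S − V_D = 6 − 5.2 = 0.8 V.
k_p = μ_pC_ox · (W/L) = 5.6 mA/V².
V_ov = V_SG − |V_tp| = 1.85 − 0.91 = 0.94 V.
Since V_SD = 0.8 V < V_ov = 0.94 V, the device is in the triode region.
I_D = k_p [V_ov · V_SD − ½ V_SD²] = 5.6 × [0.94 × 0.8 − 0.5 × 0.8²] = 2.42 mA.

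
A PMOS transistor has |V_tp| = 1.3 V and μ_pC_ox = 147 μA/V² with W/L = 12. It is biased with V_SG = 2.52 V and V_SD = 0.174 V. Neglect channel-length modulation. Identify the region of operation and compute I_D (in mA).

k_p = μ_pC_ox · (W/L) = 1.764 mA/V².
V_ov = V_SG − |V_tp| = 2.52 − 1.3 = 1.22 V.
Since V_SD = 0.174 V < V_ov = 1.22 V, the device is in the triode region.
I_D = k_p [V_ov · V_SD − ½ V_SD²] = 1.764 × [1.22 × 0.174 − 0.5 × 0.174²] = 0.348 mA.

Triode; I_D = 0.348 mA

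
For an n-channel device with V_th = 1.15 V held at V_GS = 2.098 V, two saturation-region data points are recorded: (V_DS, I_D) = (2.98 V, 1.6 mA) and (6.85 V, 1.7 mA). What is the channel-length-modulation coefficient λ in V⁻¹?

With V_GS fixed, I_D ∝ (1 + λ V_DS) in saturation, so I_D2/I_D1 = (1 + λ V_DS2)/(1 + λ V_DS1).
1.7/1.6 = 1.062 = (1 + 6.85 λ)/(1 + 2.98 λ).
Solving: λ (I_D1 V_DS2 − I_D2 V_DS1) = I_D2 − I_D1, so λ = (1.7 − 1.6) / (1.6 × 6.85 − 1.7 × 2.98) = 0.1 / 5.89 = 0.017 V⁻¹.

λ = 0.0170 V⁻¹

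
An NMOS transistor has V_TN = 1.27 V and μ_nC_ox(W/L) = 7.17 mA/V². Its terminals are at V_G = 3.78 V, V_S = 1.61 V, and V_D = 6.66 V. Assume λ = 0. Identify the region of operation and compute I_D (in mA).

V_GS = V_G − V_S = 3.78 − 1.61 = 2.17 V; V_DS = V_D − V_S = 6.66 − 1.61 = 5.05 V.
V_ov = V_GS − V_TN = 2.17 − 1.27 = 0.9 V.
Since V_DS = 5.05 V ≥ V_ov = 0.9 V, the device is in saturation.
I_D = ½ k_n V_ov² = 0.5 × 7.17 × 0.9² = 2.9 mA.

Saturation; I_D = 2.90 mA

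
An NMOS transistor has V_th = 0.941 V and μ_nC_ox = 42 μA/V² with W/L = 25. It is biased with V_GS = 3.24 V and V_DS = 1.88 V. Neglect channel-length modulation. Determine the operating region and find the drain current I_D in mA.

k_n = μ_nC_ox · (W/L) = 1.05 mA/V².
V_ov = V_GS − V_th = 3.24 − 0.941 = 2.3 V.
Since V_DS = 1.88 V < V_ov = 2.3 V, the device is in the triode region.
I_D = k_n [V_ov · V_DS − ½ V_DS²] = 1.05 × [2.3 × 1.88 − 0.5 × 1.88²] = 2.68 mA.

Triode; I_D = 2.68 mA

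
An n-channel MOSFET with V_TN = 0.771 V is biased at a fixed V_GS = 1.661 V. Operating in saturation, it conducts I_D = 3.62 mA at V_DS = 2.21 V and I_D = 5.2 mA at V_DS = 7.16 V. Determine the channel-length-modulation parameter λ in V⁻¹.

λ = 0.110 V⁻¹

With V_GS fixed, I_D ∝ (1 + λ V_DS) in saturation, so I_D2/I_D1 = (1 + λ V_DS2)/(1 + λ V_DS1).
5.2/3.62 = 1.436 = (1 + 7.16 λ)/(1 + 2.21 λ).
Solving: λ (I_D1 V_DS2 − I_D2 V_DS1) = I_D2 − I_D1, so λ = (5.2 − 3.62) / (3.62 × 7.16 − 5.2 × 2.21) = 1.58 / 14.4 = 0.11 V⁻¹.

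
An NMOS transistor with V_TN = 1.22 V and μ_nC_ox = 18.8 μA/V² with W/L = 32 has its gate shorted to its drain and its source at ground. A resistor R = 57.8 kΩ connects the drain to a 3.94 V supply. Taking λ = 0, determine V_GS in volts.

With gate tied to drain, V_GS = V_DS ≥ V_GS − V_TN, so the device is in saturation.
k_n = μ_nC_ox · (W/L) = 0.6016 mA/V².
KCL at the drain: ½ k_n (V_GS − V_TN)² = (V_DD − V_GS)/R.
Let x = V_GS − 1.22. Then 17.4 x² + x − 2.72 = 0, giving x = 0.368 V (positive root), so V_GS = 1.59 V.
I_D = (V_DD − V_GS)/R = (3.94 − 1.59) / 57.8 = 0.0407 mA.

V_GS = 1.59 V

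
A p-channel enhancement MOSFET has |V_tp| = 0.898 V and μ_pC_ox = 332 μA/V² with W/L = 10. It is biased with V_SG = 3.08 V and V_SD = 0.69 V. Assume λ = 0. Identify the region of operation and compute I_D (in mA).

Triode; I_D = 4.21 mA

k_p = μ_pC_ox · (W/L) = 3.32 mA/V².
V_ov = V_SG − |V_tp| = 3.08 − 0.898 = 2.18 V.
Since V_SD = 0.69 V < V_ov = 2.18 V, the device is in the triode region.
I_D = k_p [V_ov · V_SD − ½ V_SD²] = 3.32 × [2.18 × 0.69 − 0.5 × 0.69²] = 4.21 mA.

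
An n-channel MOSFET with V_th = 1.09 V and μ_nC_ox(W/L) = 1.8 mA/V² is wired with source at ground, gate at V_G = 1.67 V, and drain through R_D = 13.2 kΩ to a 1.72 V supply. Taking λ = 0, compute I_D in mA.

V_GS = V_G = 1.67 V, so V_ov = 1.67 − 1.09 = 0.58 V.
Assume saturation: I_D = ½ k_n V_ov² = 0.5 × 1.8 × 0.58² = 0.303 mA, giving V_DS = V_DD − I_D R_D = 1.72 − 0.303 × 13.2 = -2.28 V.
But -2.28 V < V_ov = 0.58 V, so the device is actually in triode.
In triode I_D = k_n[V_ov V_DS − ½ V_DS²] and I_D = (V_DD − V_DS)/R_D. Equating: 11.9 V_DS² − 14.78 V_DS + 1.72 = 0, giving V_DS = 0.13 V (the root below V_ov).
I_D = (1.72 − 0.13) / 13.2 = 0.12 mA.

I_D = 0.120 mA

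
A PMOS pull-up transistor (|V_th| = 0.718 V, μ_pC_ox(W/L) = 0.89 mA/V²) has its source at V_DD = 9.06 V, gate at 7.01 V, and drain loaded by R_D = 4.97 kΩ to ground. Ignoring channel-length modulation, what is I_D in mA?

V_SG = V_DD − V_G = 9.06 − 7.01 = 2.05 V, so V_ov = 2.05 − 0.718 = 1.33 V.
Assume saturation: I_D = ½ k_p V_ov² = 0.5 × 0.89 × 1.33² = 0.79 mA, giving V_SD = V_DD − I_D R_D = 9.06 − 0.79 × 4.97 = 5.14 V.
V_SD = 5.14 V ≥ V_ov = 1.33 V, confirming saturation.

I_D = 0.790 mA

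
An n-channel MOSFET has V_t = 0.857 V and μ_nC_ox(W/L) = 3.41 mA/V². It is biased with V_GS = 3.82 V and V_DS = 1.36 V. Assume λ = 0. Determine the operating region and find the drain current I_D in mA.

V_ov = V_GS − V_t = 3.82 − 0.857 = 2.96 V.
Since V_DS = 1.36 V < V_ov = 2.96 V, the device is in the triode region.
I_D = k_n [V_ov · V_DS − ½ V_DS²] = 3.41 × [2.96 × 1.36 − 0.5 × 1.36²] = 10.6 mA.

Triode; I_D = 10.6 mA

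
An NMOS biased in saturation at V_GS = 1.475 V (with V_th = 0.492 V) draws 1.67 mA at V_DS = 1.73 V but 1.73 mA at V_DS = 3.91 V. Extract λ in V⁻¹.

With V_GS fixed, I_D ∝ (1 + λ V_DS) in saturation, so I_D2/I_D1 = (1 + λ V_DS2)/(1 + λ V_DS1).
1.73/1.67 = 1.036 = (1 + 3.91 λ)/(1 + 1.73 λ).
Solving: λ (I_D1 V_DS2 − I_D2 V_DS1) = I_D2 − I_D1, so λ = (1.73 − 1.67) / (1.67 × 3.91 − 1.73 × 1.73) = 0.06 / 3.54 = 0.017 V⁻¹.

λ = 0.0170 V⁻¹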